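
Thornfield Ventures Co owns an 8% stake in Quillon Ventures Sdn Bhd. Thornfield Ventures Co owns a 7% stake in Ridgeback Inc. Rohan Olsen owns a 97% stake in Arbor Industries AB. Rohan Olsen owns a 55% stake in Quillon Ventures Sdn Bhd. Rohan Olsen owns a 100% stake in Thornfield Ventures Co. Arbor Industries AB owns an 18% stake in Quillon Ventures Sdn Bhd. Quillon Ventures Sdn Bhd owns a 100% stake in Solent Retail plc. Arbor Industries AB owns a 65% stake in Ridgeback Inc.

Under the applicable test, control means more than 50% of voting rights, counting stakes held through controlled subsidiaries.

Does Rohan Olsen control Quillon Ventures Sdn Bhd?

Rohan holds 100% of Thornfield, so Rohan controls Thornfield.
Rohan holds 97% of Arbor, so Rohan controls Arbor.
Rohan and Arbor and Thornfield together hold 55% + 18% + 8% = 81% of Quillon, so Rohan controls Quillon.

Yes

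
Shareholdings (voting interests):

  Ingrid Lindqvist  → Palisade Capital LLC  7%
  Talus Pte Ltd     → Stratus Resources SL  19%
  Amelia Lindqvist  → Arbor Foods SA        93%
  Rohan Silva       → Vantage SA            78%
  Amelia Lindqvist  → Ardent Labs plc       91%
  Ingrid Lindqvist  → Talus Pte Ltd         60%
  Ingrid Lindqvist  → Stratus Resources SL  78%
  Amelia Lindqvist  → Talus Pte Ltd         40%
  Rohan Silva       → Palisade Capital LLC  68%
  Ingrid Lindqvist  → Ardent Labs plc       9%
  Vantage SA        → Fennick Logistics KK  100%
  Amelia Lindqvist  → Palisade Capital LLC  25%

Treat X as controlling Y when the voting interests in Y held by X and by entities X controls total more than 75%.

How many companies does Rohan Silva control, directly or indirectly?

Rohan holds 78% of Vantage, so Rohan controls Vantage.
Vantage holds 100% of Fennick, so Rohan controls Fennick.
No other company's threshold is met.
Rohan controls 2 companies.

2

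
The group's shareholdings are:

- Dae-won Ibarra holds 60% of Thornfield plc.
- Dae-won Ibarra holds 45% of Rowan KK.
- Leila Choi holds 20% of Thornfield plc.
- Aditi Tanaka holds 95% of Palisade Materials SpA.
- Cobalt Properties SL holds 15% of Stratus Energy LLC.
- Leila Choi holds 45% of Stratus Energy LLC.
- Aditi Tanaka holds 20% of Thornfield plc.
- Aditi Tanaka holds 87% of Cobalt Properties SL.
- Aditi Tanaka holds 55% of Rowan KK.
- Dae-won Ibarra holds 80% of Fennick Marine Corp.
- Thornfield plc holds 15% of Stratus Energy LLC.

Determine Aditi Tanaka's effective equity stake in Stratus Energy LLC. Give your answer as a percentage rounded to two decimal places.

16.05%

Aditi reaches Stratus along 2 paths.
Via Thornfield: 20% × 15% = 3%.
Via Cobalt: 87% × 15% = 13.05%.
Total: 3% + 13.05% = 16.05%.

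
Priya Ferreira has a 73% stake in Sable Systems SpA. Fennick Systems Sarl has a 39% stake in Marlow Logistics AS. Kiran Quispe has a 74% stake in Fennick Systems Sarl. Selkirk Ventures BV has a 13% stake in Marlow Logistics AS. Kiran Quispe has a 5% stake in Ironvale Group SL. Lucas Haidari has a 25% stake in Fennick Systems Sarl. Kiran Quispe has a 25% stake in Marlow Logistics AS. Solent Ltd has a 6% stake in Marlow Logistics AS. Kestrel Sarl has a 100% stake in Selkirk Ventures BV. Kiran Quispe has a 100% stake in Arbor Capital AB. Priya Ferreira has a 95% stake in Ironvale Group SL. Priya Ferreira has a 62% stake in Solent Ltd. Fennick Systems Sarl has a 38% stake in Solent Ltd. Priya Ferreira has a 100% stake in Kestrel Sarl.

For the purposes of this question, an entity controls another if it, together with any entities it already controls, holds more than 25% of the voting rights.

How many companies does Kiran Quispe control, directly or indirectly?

Kiran holds 74% of Fennick, so Kiran controls Fennick.
Fennick holds 38% of Solent, so Kiran controls Solent.
Kiran and Fennick and Solent together hold 25% + 39% + 6% = 70% of Marlow, so Kiran controls Marlow.
Kiran holds 100% of Arbor, so Kiran controls Arbor.
No other company's threshold is met.
Kiran controls 4 companies.

4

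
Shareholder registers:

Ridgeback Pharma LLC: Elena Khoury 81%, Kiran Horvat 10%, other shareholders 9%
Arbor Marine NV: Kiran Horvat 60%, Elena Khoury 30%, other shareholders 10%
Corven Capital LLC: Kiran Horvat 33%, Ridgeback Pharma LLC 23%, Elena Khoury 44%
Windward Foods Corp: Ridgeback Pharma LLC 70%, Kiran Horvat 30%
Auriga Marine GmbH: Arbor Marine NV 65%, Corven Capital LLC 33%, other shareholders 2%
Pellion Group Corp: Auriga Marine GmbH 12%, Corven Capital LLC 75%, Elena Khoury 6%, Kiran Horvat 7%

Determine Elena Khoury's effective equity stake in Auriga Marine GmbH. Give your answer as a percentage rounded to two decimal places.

Elena reaches Auriga along 3 paths.
Via Arbor: 30% × 65% = 19.5%.
Via Ridgeback → Corven: 81% × 23% × 33% = 6.1479%.
Via Corven: 44% × 33% = 14.52%.
Total: 19.5% + 6.1479% + 14.52% = 40.1679%.
Rounded: 40.17%.

40.17%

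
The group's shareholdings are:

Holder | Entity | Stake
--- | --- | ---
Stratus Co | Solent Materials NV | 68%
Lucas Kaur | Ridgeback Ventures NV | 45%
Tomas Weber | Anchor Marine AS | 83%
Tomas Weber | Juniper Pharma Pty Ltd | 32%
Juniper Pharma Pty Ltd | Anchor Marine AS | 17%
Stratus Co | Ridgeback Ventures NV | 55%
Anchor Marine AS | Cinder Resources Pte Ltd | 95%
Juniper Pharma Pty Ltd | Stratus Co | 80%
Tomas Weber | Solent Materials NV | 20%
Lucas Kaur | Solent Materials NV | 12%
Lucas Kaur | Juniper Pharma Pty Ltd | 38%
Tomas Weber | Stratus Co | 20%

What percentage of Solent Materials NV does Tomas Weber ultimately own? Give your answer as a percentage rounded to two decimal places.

51.01%

Tomas reaches Solent along 3 paths.
Via Juniper → Stratus: 32% × 80% × 68% = 17.408%.
Via Stratus: 20% × 68% = 13.6%.
Direct stake: 20% = 20%.
Total: 17.408% + 13.6% + 20% = 51.008%.
Rounded: 51.01%.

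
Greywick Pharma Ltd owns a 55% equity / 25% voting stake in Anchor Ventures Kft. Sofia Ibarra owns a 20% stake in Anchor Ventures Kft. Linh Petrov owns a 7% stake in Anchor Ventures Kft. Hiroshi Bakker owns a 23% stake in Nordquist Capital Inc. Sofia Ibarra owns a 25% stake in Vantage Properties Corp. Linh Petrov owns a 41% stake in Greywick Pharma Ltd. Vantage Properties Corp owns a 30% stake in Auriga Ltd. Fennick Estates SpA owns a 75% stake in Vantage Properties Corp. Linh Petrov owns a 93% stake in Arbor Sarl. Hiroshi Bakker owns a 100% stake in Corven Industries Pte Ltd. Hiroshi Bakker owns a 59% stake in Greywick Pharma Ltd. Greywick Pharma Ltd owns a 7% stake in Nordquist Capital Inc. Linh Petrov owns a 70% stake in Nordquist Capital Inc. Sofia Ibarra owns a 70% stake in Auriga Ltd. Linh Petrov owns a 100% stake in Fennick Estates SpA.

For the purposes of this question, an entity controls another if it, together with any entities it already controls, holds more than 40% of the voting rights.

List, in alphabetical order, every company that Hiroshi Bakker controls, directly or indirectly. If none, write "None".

Corven Industries Pte Ltd, Greywick Pharma Ltd

Hiroshi holds 59% of Greywick, so Hiroshi controls Greywick.
Hiroshi holds 100% of Corven, so Hiroshi controls Corven.
No other company's threshold is met.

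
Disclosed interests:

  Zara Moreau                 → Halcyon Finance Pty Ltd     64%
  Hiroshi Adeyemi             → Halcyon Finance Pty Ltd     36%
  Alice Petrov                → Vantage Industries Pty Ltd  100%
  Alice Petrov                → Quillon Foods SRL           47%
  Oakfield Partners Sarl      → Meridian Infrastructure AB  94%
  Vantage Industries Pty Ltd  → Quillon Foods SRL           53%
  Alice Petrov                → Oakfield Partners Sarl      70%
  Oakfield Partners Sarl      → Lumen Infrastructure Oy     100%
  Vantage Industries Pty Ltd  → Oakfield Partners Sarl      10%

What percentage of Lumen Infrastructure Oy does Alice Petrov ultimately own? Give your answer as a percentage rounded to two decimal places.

80.00%

Alice reaches Lumen along 2 paths.
Via Oakfield: 70% × 100% = 70%.
Via Vantage → Oakfield: 100% × 10% × 100% = 10%.
Total: 70% + 10% = 80%.
Rounded: 80.00%.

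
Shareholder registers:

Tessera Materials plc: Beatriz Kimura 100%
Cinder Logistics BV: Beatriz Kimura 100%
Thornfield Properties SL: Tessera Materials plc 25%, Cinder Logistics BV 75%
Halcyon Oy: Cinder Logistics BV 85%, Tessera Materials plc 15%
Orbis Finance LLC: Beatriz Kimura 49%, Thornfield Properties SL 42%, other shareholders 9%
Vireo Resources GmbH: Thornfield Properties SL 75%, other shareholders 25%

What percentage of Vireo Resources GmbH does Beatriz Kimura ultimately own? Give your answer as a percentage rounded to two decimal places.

Beatriz reaches Vireo along 2 paths.
Via Tessera → Thornfield: 100% × 25% × 75% = 18.75%.
Via Cinder → Thornfield: 100% × 75% × 75% = 56.25%.
Total: 18.75% + 56.25% = 75%.
Rounded: 75.00%.

75.00%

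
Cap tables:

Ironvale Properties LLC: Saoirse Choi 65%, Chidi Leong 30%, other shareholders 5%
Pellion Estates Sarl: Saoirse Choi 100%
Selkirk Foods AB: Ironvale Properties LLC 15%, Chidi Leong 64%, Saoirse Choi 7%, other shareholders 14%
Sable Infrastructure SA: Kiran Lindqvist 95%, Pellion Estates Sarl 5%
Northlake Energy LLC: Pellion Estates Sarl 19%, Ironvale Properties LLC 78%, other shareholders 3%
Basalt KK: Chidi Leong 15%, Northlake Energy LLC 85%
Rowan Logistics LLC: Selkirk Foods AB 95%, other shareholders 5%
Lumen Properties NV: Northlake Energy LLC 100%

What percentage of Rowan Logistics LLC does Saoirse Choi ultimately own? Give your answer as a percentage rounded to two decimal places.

Saoirse reaches Rowan along 2 paths.
Via Ironvale → Selkirk: 65% × 15% × 95% = 9.2625%.
Via Selkirk: 7% × 95% = 6.65%.
Total: 9.2625% + 6.65% = 15.9125%.
Rounded: 15.91%.

15.91%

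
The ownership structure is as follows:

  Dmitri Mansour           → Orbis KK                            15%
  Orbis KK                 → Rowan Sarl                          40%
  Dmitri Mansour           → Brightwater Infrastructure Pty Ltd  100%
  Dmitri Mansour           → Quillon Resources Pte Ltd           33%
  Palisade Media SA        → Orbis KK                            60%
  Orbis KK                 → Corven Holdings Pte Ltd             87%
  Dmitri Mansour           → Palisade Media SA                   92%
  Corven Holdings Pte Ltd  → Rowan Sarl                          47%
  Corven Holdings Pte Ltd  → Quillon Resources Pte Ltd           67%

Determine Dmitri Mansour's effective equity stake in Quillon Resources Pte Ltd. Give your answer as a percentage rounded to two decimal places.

73.92%

Dmitri reaches Quillon along 3 paths.
Via Orbis → Corven: 15% × 87% × 67% = 8.7435%.
Via Palisade → Orbis → Corven: 92% × 60% × 87% × 67% = 32.17608%.
Direct stake: 33% = 33%.
Total: 8.7435% + 32.17608% + 33% = 73.91958%.
Rounded: 73.92%.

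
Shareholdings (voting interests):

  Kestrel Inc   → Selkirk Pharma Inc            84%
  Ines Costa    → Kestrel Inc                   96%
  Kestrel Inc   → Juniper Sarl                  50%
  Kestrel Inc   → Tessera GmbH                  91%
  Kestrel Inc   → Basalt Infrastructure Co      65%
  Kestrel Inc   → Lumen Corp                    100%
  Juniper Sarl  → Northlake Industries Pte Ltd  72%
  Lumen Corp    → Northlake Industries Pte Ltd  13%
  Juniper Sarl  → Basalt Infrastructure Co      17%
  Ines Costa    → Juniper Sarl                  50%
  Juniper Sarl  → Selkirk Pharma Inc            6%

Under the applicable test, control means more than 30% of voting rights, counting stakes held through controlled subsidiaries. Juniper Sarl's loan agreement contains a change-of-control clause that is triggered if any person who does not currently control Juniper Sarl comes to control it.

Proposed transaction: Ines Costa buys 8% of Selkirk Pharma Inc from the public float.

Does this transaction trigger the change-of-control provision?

The purchase changes only Ines's holdings, so Ines is the only person who could newly come to control Juniper.
Ines holds 96% of Kestrel, so Ines controls Kestrel.
Kestrel and Ines together hold 50% + 50% = 100% of Juniper, so Ines controls Juniper.
So Ines already controls Juniper before the transaction.
After the purchase, Ines holds 8% of Selkirk directly.
Ines controlled Juniper already, so this is not a new person acquiring control; every other person's position is unchanged or reduced.
No new person acquires control, so the clause is not triggered.

No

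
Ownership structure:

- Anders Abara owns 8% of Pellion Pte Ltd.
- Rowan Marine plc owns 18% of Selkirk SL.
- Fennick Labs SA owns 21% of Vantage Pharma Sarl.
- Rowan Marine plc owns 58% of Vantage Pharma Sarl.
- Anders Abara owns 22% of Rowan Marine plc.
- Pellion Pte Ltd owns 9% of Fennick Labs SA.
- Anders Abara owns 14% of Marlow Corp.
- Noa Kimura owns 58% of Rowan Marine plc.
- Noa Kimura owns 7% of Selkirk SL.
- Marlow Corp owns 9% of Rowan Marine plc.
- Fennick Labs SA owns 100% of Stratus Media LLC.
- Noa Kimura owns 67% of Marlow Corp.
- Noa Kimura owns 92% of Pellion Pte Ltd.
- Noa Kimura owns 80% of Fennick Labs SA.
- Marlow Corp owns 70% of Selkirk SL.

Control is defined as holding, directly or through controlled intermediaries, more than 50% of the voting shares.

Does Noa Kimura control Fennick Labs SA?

Noa holds 92% of Pellion, so Noa controls Pellion.
Noa and Pellion together hold 80% + 9% = 89% of Fennick, so Noa controls Fennick.

Yes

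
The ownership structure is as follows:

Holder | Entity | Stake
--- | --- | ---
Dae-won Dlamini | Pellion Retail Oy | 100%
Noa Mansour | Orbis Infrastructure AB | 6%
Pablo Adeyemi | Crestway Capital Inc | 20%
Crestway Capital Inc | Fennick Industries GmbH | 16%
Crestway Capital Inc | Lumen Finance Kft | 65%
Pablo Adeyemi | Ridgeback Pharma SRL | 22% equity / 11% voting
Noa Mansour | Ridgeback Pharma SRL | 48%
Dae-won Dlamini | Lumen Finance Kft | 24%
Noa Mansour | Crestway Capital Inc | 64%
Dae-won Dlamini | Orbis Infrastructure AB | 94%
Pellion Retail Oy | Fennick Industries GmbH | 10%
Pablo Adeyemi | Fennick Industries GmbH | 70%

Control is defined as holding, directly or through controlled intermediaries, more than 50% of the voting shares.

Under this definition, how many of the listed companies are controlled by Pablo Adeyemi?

1

Pablo holds 70% of Fennick, so Pablo controls Fennick.
No other company's threshold is met.
Pablo controls 1 company.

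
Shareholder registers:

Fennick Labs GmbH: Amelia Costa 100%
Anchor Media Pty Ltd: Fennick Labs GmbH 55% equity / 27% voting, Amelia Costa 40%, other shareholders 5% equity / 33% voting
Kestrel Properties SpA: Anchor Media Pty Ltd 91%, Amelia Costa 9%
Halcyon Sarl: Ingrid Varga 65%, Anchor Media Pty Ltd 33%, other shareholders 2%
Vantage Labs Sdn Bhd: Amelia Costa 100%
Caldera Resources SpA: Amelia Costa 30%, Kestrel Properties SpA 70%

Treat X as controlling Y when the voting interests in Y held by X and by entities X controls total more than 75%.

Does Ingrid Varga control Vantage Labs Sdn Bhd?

Ingrid's largest direct stake is 65% in Halcyon, which does not meet the threshold, so Ingrid controls no company.
Neither Ingrid nor any entity Ingrid controls holds any voting interest in Vantage.
So Ingrid does not control Vantage.

No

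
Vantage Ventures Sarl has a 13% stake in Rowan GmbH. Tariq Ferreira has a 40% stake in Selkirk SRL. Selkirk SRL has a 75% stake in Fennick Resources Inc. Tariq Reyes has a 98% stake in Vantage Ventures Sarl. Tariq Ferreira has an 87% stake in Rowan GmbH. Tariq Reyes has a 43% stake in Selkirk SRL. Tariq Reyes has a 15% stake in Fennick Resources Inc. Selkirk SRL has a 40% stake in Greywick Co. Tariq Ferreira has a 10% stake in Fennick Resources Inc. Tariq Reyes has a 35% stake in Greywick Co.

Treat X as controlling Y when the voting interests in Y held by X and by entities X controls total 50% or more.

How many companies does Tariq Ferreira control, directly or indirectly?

1

Tariq Ferreira holds 87% of Rowan, so Tariq Ferreira controls Rowan.
No other company's threshold is met.
Tariq Ferreira controls 1 company.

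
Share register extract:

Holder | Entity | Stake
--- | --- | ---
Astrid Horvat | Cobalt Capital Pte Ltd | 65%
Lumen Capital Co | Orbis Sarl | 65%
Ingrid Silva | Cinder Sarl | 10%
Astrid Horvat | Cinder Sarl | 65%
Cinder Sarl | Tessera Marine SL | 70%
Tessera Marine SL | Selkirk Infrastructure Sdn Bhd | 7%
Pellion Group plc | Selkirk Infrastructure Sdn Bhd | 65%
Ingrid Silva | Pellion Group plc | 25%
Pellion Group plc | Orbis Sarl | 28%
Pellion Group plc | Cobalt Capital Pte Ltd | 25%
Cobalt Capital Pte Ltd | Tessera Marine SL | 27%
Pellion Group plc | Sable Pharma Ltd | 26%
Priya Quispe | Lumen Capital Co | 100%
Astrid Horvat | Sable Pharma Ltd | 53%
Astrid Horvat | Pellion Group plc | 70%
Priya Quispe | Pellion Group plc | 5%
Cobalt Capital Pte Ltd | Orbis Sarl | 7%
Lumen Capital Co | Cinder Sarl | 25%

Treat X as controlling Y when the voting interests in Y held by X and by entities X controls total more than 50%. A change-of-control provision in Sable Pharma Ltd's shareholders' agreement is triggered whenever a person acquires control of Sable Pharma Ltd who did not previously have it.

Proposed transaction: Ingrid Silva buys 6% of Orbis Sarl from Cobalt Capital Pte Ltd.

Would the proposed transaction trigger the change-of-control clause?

The purchase adds only to Ingrid's holdings (Cobalt's stake shrinks), so Ingrid is the only person who could newly come to control Sable.
Ingrid's largest direct stake is 25% in Pellion, which does not meet the threshold, so Ingrid controls no company.
Neither Ingrid nor any entity Ingrid controls holds any voting interest in Sable.
So before the transaction, Ingrid does not control Sable.
After the purchase, Ingrid holds 6% of Orbis directly, and Cobalt's stake falls to 1%.
Ingrid's side now holds 6% of Orbis, not > 50%, so Ingrid still does not control Orbis.
After the transaction, neither Ingrid nor any entity Ingrid controls holds a voting interest in Sable, so Ingrid still does not control it.
No new person acquires control, so the clause is not triggered.

No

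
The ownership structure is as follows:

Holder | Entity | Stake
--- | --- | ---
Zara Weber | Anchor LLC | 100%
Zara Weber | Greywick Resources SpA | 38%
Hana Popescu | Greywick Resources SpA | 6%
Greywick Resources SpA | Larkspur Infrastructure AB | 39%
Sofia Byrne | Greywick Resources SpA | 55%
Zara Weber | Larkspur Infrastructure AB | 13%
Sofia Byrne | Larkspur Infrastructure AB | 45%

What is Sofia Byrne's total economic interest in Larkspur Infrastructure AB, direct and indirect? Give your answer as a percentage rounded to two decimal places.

66.45%

Sofia reaches Larkspur along 2 paths.
Direct stake: 45% = 45%.
Via Greywick: 55% × 39% = 21.45%.
Total: 45% + 21.45% = 66.45%.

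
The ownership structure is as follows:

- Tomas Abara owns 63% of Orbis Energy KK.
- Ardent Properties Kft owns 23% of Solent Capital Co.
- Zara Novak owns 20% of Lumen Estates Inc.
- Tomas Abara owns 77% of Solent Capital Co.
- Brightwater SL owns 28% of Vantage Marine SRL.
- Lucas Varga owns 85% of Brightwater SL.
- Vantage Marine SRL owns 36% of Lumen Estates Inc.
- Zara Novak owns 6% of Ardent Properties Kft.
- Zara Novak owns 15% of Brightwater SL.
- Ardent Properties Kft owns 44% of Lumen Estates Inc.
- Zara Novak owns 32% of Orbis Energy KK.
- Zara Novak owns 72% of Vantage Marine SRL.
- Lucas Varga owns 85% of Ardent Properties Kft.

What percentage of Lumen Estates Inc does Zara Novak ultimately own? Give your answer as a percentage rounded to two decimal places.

50.07%

Zara reaches Lumen along 4 paths.
Via Ardent: 6% × 44% = 2.64%.
Via Brightwater → Vantage: 15% × 28% × 36% = 1.512%.
Via Vantage: 72% × 36% = 25.92%.
Direct stake: 20% = 20%.
Total: 2.64% + 1.512% + 25.92% + 20% = 50.072%.
Rounded: 50.07%.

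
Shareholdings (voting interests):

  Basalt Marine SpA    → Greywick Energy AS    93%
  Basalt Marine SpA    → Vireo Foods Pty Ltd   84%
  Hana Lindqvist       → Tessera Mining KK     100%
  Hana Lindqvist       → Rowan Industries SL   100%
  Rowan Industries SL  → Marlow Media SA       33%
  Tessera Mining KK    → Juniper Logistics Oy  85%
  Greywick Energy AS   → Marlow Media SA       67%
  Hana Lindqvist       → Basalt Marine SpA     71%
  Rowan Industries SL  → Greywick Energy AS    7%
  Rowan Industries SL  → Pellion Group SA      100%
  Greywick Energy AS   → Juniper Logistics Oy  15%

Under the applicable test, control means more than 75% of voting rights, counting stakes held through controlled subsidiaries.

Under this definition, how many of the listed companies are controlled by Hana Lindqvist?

Hana holds 100% of Rowan, so Hana controls Rowan.
Rowan holds 100% of Pellion, so Hana controls Pellion.
Hana holds 100% of Tessera, so Hana controls Tessera.
Tessera holds 85% of Juniper, so Hana controls Juniper.
No other company's threshold is met.
Hana controls 4 companies.

4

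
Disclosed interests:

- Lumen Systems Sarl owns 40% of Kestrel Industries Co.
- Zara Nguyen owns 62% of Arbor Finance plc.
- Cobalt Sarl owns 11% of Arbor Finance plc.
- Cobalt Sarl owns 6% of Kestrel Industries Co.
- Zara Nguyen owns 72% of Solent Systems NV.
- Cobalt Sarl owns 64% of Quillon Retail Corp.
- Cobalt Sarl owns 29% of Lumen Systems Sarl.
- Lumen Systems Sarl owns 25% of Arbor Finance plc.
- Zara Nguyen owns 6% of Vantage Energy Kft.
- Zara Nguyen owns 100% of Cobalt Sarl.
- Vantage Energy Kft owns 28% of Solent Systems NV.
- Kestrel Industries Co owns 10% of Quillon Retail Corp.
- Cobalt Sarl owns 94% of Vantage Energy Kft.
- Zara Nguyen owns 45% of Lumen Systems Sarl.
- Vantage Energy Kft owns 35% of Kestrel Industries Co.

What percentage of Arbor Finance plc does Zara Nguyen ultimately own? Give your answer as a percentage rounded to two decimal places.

91.50%

Zara reaches Arbor along 4 paths.
Direct stake: 62% = 62%.
Via Lumen: 45% × 25% = 11.25%.
Via Cobalt → Lumen: 100% × 29% × 25% = 7.25%.
Via Cobalt: 100% × 11% = 11%.
Total: 62% + 11.25% + 7.25% + 11% = 91.5%.
Rounded: 91.50%.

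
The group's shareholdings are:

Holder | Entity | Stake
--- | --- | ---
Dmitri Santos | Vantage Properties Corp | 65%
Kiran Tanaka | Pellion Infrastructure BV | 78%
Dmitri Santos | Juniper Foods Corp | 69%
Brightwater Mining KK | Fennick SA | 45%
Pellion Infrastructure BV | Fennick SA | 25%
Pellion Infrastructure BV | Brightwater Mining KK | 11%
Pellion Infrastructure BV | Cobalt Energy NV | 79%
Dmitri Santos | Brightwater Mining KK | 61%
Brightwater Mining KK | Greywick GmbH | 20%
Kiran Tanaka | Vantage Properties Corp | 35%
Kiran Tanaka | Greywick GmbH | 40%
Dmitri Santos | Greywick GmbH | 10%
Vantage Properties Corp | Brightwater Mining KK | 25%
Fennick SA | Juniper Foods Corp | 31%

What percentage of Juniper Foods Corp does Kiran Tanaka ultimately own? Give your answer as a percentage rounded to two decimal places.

Kiran reaches Juniper along 3 paths.
Via Pellion → Fennick: 78% × 25% × 31% = 6.045%.
Via Vantage → Brightwater → Fennick: 35% × 25% × 45% × 31% = 1.220625%.
Via Pellion → Brightwater → Fennick: 78% × 11% × 45% × 31% = 1.19691%.
Total: 6.045% + 1.220625% + 1.19691% = 8.462535%.
Rounded: 8.46%.

8.46%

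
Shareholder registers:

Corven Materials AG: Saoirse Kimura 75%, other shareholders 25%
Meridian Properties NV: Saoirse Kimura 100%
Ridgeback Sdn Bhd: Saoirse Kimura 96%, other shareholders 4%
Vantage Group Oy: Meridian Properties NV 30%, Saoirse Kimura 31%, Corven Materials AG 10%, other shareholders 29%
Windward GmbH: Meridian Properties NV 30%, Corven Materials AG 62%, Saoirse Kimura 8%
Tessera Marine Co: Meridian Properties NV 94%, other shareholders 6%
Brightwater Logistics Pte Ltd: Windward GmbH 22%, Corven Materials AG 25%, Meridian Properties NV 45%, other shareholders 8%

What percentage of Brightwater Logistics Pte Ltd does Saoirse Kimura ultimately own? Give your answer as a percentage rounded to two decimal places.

82.34%

Saoirse reaches Brightwater along 5 paths.
Via Meridian → Windward: 100% × 30% × 22% = 6.6%.
Via Corven → Windward: 75% × 62% × 22% = 10.23%.
Via Windward: 8% × 22% = 1.76%.
Via Corven: 75% × 25% = 18.75%.
Via Meridian: 100% × 45% = 45%.
Total: 6.6% + 10.23% + 1.76% + 18.75% + 45% = 82.34%.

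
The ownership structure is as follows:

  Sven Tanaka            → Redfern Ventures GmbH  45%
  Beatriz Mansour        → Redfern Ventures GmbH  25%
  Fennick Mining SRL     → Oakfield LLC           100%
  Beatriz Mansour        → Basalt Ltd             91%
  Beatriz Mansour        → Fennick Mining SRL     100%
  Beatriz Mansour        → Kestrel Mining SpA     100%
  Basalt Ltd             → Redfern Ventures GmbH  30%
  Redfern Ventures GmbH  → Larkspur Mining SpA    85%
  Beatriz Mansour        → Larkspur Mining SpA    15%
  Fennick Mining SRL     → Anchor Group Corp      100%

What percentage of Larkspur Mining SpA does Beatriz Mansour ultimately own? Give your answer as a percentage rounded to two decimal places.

Beatriz reaches Larkspur along 3 paths.
Direct stake: 15% = 15%.
Via Redfern: 25% × 85% = 21.25%.
Via Basalt → Redfern: 91% × 30% × 85% = 23.205%.
Total: 15% + 21.25% + 23.205% = 59.455%.
Rounded: 59.46%.

59.46%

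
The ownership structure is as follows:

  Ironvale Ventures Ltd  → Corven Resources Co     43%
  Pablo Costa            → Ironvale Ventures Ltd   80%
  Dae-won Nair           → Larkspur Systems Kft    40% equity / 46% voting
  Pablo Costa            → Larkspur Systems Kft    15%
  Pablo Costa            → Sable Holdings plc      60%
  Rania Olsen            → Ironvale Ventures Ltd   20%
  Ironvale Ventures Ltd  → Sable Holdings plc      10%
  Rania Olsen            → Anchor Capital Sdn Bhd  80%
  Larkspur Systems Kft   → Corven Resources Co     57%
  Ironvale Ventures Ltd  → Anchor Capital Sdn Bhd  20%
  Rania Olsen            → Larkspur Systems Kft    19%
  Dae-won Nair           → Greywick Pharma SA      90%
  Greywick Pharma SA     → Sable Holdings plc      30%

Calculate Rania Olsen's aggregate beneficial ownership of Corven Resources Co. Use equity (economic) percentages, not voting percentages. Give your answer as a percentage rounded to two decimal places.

Rania reaches Corven along 2 paths.
Via Larkspur: 19% × 57% = 10.83%.
Via Ironvale: 20% × 43% = 8.6%.
Total: 10.83% + 8.6% = 19.43%.

19.43%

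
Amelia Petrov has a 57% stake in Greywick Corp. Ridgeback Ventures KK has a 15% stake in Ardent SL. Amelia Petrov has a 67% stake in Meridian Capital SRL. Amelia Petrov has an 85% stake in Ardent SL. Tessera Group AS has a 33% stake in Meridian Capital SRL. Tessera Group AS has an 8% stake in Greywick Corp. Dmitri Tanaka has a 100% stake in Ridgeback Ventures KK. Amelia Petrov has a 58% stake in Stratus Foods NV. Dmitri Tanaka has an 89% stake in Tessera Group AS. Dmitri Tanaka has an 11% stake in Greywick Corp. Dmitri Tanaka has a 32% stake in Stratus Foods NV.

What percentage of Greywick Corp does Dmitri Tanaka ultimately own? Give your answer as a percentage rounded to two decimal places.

18.12%

Dmitri reaches Greywick along 2 paths.
Direct stake: 11% = 11%.
Via Tessera: 89% × 8% = 7.12%.
Total: 11% + 7.12% = 18.12%.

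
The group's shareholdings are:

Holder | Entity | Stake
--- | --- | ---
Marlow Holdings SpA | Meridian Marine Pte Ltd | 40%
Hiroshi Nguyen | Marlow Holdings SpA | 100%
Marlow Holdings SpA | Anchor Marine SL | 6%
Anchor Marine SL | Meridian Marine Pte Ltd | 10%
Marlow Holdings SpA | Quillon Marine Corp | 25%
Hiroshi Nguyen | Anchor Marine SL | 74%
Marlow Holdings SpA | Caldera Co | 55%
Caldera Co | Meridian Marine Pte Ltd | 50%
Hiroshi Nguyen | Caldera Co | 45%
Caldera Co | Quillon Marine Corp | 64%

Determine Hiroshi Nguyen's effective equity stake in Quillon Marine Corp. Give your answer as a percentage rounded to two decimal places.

Hiroshi reaches Quillon along 3 paths.
Via Marlow → Caldera: 100% × 55% × 64% = 35.2%.
Via Caldera: 45% × 64% = 28.8%.
Via Marlow: 100% × 25% = 25%.
Total: 35.2% + 28.8% + 25% = 89%.
Rounded: 89.00%.

89.00%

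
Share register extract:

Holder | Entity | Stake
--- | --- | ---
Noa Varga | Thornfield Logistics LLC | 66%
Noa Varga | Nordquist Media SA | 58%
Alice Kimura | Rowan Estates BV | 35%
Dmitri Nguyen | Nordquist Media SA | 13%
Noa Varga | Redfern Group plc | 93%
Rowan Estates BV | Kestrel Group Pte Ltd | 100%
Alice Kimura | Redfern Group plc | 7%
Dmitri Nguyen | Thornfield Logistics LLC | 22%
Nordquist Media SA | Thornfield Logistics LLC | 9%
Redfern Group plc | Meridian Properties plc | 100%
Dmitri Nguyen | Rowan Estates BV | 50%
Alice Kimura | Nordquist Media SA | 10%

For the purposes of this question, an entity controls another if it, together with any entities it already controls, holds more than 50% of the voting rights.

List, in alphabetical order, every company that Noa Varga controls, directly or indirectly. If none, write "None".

Meridian Properties plc, Nordquist Media SA, Redfern Group plc, Thornfield Logistics LLC

Noa holds 58% of Nordquist, so Noa controls Nordquist.
Noa holds 93% of Redfern, so Noa controls Redfern.
Noa and Nordquist together hold 66% + 9% = 75% of Thornfield, so Noa controls Thornfield.
Redfern holds 100% of Meridian, so Noa controls Meridian.
No other company's threshold is met.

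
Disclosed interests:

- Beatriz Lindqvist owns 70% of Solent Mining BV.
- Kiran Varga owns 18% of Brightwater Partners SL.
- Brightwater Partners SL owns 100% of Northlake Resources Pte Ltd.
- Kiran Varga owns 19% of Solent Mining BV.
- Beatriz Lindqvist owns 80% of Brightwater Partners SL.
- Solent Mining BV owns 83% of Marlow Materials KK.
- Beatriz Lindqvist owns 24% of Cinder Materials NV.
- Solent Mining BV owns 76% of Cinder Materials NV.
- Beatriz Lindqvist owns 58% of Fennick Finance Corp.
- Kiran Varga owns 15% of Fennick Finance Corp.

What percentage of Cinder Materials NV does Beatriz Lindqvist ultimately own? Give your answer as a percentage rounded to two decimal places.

Beatriz reaches Cinder along 2 paths.
Direct stake: 24% = 24%.
Via Solent: 70% × 76% = 53.2%.
Total: 24% + 53.2% = 77.2%.
Rounded: 77.20%.

77.20%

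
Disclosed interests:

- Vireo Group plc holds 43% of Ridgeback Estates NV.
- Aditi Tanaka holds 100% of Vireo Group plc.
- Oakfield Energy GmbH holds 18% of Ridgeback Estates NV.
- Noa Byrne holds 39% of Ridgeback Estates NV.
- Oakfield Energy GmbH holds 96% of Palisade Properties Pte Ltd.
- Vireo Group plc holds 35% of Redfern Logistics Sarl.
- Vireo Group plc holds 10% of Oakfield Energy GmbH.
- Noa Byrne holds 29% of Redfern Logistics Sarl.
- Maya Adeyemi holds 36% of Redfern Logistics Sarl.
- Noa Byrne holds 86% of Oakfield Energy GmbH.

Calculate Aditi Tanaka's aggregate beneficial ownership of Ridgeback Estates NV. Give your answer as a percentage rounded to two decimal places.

44.80%

Aditi reaches Ridgeback along 2 paths.
Via Vireo → Oakfield: 100% × 10% × 18% = 1.8%.
Via Vireo: 100% × 43% = 43%.
Total: 1.8% + 43% = 44.8%.
Rounded: 44.80%.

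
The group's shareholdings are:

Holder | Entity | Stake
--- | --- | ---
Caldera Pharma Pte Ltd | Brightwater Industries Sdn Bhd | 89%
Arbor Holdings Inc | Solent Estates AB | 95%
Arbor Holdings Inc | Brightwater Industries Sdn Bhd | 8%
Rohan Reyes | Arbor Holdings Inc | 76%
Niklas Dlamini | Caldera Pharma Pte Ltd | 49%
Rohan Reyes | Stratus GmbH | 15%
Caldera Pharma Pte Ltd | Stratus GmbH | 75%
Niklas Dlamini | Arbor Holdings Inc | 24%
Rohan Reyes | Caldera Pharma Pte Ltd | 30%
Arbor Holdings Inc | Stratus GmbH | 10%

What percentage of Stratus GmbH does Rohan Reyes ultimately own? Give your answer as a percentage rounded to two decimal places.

45.10%

Rohan reaches Stratus along 3 paths.
Direct stake: 15% = 15%.
Via Arbor: 76% × 10% = 7.6%.
Via Caldera: 30% × 75% = 22.5%.
Total: 15% + 7.6% + 22.5% = 45.1%.
Rounded: 45.10%.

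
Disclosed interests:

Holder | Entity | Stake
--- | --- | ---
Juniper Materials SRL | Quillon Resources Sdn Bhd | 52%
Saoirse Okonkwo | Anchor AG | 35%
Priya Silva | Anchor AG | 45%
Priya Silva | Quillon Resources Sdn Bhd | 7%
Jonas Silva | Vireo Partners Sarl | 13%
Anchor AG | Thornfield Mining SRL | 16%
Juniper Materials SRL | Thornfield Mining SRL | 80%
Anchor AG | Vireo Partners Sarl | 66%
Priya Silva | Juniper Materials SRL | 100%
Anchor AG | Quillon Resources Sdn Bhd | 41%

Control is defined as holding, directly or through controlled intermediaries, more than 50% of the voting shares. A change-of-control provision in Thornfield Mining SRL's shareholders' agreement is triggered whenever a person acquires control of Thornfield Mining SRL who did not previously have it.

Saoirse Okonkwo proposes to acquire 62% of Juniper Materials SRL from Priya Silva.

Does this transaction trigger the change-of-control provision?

Yes

The purchase adds only to Saoirse's holdings (Priya's stake shrinks), so Saoirse is the only person who could newly come to control Thornfield.
Saoirse's largest direct stake is 35% in Anchor, which does not meet the threshold, so Saoirse controls no company.
Neither Saoirse nor any entity Saoirse controls holds any voting interest in Thornfield.
So before the transaction, Saoirse does not control Thornfield.
After the purchase, Saoirse holds 62% of Juniper directly, and Priya's stake falls to 38%.
Saoirse holds 62% of Juniper, so Saoirse controls Juniper.
Juniper holds 80% of Thornfield, so Saoirse controls Thornfield.
Saoirse did not control Thornfield before and does after, so the clause is triggered.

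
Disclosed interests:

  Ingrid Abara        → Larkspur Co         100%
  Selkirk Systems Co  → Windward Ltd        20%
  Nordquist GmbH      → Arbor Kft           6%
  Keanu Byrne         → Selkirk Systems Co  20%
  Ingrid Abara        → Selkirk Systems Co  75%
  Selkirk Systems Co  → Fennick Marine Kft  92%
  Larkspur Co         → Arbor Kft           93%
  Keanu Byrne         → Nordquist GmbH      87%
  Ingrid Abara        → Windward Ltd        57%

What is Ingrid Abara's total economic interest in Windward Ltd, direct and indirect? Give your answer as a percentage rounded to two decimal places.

Ingrid reaches Windward along 2 paths.
Via Selkirk: 75% × 20% = 15%.
Direct stake: 57% = 57%.
Total: 15% + 57% = 72%.
Rounded: 72.00%.

72.00%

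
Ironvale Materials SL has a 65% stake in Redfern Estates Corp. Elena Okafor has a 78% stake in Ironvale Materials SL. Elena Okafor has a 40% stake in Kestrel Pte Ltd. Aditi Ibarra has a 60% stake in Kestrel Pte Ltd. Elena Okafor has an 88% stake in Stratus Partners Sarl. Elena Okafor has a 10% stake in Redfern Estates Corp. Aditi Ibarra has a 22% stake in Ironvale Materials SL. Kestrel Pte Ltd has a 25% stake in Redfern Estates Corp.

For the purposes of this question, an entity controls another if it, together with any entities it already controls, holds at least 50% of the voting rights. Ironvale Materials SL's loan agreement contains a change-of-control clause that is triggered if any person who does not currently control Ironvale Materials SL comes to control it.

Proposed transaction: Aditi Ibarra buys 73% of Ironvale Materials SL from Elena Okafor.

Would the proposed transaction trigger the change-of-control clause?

The purchase adds only to Aditi's holdings (Elena's stake shrinks), so Aditi is the only person who could newly come to control Ironvale.
Aditi holds 60% of Kestrel, so Aditi controls Kestrel.
In Ironvale, Aditi's side holds only 22%, not ≥ 50%.
So before the transaction, Aditi does not control Ironvale.
After the purchase, Aditi's direct stake in Ironvale rises to 22% + 73% = 95%, and Elena's stake falls to 5%.
Aditi holds 95% of Ironvale, so Aditi controls Ironvale.
Aditi did not control Ironvale before and does after, so the clause is triggered.

Yes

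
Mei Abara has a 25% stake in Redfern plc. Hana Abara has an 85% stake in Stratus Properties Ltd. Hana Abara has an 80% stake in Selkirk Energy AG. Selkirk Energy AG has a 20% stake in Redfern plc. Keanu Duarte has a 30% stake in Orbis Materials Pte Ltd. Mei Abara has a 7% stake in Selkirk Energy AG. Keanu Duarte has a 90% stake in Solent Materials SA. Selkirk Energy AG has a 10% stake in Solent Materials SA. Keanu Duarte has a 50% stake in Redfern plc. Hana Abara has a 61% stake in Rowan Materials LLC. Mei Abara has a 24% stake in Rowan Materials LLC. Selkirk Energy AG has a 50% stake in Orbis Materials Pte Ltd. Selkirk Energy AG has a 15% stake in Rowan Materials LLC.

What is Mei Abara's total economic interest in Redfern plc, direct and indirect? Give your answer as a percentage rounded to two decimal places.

Mei reaches Redfern along 2 paths.
Via Selkirk: 7% × 20% = 1.4%.
Direct stake: 25% = 25%.
Total: 1.4% + 25% = 26.4%.
Rounded: 26.40%.

26.40%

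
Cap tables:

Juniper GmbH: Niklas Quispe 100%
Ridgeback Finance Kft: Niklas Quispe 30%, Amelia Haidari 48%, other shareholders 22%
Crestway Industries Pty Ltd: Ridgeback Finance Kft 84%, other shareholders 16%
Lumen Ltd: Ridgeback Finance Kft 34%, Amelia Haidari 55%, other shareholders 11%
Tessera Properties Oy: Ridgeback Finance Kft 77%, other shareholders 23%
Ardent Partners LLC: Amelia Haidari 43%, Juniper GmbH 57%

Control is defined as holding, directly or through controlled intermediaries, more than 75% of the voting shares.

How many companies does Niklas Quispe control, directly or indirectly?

Niklas holds 100% of Juniper, so Niklas controls Juniper.
No other company's threshold is met.
Niklas controls 1 company.

1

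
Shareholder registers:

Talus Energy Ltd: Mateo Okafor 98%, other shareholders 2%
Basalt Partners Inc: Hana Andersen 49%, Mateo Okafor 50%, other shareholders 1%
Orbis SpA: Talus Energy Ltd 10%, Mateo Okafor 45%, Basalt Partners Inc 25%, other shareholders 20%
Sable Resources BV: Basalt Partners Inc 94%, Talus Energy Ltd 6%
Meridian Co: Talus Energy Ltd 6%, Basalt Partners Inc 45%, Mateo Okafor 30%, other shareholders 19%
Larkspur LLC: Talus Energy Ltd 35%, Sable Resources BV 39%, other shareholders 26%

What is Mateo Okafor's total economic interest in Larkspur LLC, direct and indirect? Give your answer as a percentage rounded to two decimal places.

Mateo reaches Larkspur along 3 paths.
Via Talus: 98% × 35% = 34.3%.
Via Basalt → Sable: 50% × 94% × 39% = 18.33%.
Via Talus → Sable: 98% × 6% × 39% = 2.2932%.
Total: 34.3% + 18.33% + 2.2932% = 54.9232%.
Rounded: 54.92%.

54.92%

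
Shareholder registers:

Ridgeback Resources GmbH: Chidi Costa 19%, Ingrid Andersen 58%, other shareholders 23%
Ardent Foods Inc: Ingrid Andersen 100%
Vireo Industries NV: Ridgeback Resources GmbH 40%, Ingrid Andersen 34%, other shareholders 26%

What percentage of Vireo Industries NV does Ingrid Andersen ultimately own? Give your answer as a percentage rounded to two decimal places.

57.20%

Ingrid reaches Vireo along 2 paths.
Via Ridgeback: 58% × 40% = 23.2%.
Direct stake: 34% = 34%.
Total: 23.2% + 34% = 57.2%.
Rounded: 57.20%.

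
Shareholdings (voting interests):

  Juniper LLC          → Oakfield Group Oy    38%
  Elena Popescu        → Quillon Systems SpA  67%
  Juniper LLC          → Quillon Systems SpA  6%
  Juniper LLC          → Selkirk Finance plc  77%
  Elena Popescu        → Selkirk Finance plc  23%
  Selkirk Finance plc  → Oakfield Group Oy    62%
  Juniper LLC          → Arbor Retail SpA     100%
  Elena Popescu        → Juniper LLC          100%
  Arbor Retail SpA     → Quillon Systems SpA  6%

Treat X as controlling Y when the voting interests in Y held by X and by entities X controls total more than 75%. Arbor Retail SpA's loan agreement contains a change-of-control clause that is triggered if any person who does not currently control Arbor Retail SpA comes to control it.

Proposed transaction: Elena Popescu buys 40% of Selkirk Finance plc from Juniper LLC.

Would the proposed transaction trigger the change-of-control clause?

No

The purchase adds only to Elena's holdings (Juniper's stake shrinks), so Elena is the only person who could newly come to control Arbor.
Elena holds 100% of Juniper, so Elena controls Juniper.
Juniper holds 100% of Arbor, so Elena controls Arbor.
So Elena already controls Arbor before the transaction.
After the purchase, Elena's direct stake in Selkirk rises to 23% + 40% = 63%, and Juniper's stake falls to 37%.
Elena controlled Arbor already, so this is not a new person acquiring control; every other person's position is unchanged or reduced.
No new person acquires control, so the clause is not triggered.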